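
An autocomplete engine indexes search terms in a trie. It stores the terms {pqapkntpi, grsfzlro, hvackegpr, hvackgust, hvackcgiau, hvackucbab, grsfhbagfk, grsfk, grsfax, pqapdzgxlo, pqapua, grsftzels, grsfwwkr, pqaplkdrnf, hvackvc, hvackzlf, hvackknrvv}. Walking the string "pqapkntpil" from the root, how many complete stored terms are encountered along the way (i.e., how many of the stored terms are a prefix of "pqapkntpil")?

Walk "pqapkntpil" from the root; an end-of-word marker is hit whenever a stored word is a prefix of "pqapkntpil".
Prefixes of the query that are stored words: "pqapkntpi"
Count: 1

1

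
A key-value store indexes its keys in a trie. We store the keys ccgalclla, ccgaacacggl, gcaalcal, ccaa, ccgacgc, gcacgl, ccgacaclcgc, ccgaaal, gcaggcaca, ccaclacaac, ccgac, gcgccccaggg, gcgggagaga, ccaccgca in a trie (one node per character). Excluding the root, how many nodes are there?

73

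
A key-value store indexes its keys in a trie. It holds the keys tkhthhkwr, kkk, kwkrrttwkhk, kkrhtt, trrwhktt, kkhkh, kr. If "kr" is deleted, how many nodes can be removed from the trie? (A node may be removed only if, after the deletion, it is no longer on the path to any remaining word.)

1

Walk "kr" from the leaf back toward the root, removing each node that no remaining word uses.
The suffix "r" (1 node) is used only by "kr"; the node for "k" still has the child "k", so pruning stops there.
Nodes removed: 1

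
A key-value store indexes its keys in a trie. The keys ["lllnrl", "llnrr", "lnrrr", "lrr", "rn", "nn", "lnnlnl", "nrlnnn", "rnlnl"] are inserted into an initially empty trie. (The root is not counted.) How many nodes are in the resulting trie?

31

Trie structure (* marks end of a word):
(root)
├─ l
│  ├─ l
│  │  ├─ l
│  │  │  └─ n
│  │  │     └─ r
│  │  │        └─ l *
│  │  └─ n
│  │     └─ r
│  │        └─ r *
│  ├─ n
│  │  ├─ n
│  │  │  └─ l
│  │  │     └─ n
│  │  │        └─ l *
│  │  └─ r
│  │     └─ r
│  │        └─ r *
│  └─ r
│     └─ r *
├─ n
│  ├─ n *
│  └─ r
│     └─ l
│        └─ n
│           └─ n
│              └─ n *
└─ r
   └─ n *
      └─ l
         └─ n
            └─ l *
Counting every labelled node above: 31.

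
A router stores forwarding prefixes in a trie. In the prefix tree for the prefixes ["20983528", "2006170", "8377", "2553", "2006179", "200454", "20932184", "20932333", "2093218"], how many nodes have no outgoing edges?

Leaves are exactly the stored words that no other stored word extends.
Those words: "200454", "2006170", "2006179", "20932184", "20932333", "20983528", "2553", "8377"
Leaf count: 8

8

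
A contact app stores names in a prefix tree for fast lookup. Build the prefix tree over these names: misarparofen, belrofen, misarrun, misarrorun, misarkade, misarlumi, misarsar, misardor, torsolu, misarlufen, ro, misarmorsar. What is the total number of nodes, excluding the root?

Count nodes per top-level branch (shared prefixes stored once):
  'b'-branch (belrofen): 8 nodes
  'm'-branch (misardor, misarkade, misarlufen, misarlumi, misarmorsar, misarparofen, misarrorun, misarrun, misarsar): 42 nodes
  'r'-branch (ro): 2 nodes
  't'-branch (torsolu): 7 nodes
Sum: 59

59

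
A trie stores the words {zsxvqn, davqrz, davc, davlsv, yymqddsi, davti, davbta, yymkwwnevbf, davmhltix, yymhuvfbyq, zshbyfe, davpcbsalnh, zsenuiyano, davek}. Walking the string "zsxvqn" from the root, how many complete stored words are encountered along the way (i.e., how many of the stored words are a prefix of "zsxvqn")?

Walk "zsxvqn" from the root; an end-of-word marker is hit whenever a stored word is a prefix of "zsxvqn".
Prefixes of the query that are stored words: "zsxvqn"
Count: 1

1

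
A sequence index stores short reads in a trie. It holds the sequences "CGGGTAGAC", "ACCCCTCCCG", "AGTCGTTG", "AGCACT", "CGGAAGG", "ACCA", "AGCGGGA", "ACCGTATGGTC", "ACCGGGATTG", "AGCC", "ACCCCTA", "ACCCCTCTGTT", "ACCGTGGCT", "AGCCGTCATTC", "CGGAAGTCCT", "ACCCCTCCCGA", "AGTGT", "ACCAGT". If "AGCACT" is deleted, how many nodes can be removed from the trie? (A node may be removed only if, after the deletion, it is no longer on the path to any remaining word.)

A node on "AGCACT"'s path can go only if nothing else ends at it or branches off below it.
The suffix "ACT" (3 nodes) is used only by "AGCACT"; the node for "AGC" still has the child "G", so pruning stops there.
Nodes removed: 3

3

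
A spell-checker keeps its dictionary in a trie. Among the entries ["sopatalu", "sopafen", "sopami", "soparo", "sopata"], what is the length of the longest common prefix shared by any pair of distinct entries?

The deepest shared node is where two words last agree before diverging.
e.g. "sopata" and "sopatalu" share the prefix "sopata" of length 6; no pair shares a longer one.
Longest shared-prefix length: 6

6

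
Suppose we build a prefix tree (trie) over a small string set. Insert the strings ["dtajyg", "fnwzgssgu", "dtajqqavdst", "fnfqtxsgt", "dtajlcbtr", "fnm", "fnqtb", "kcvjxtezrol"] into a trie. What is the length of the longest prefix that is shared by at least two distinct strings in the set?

4

Look for the deepest trie node that still has at least two words in its subtree.
"dtajlcbtr" and "dtajqqavdst" agree on "dtaj" (4 characters) before diverging; nothing deeper is shared.
Longest shared-prefix length: 4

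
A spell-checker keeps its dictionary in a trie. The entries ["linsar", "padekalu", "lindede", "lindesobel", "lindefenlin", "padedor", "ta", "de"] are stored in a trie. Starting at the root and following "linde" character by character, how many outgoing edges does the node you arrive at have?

3

Follow the path "linde" to its node, then look at its outgoing edges.
Characters that immediately follow "linde" among the stored strings: {d, f, s}.
That node has 3 child edges.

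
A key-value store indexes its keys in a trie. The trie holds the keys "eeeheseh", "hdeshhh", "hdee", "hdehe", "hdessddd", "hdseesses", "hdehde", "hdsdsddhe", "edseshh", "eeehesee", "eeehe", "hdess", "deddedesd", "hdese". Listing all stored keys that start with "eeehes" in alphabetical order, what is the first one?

Words with prefix "eeehes", in lexicographic order: "eeehesee", "eeeheseh"
The 1st is eeehesee.

eeehesee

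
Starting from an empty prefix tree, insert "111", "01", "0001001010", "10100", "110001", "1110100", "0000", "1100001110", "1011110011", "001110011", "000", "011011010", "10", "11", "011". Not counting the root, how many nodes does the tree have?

Trace insertions, counting only characters that open a new branch:
  "111" → 3 new (1, 1, 1)
  "01" → 2 new (0, 1)
  "0001001010" → prefix "0" already present; 9 new (0, 0, 1, 0, 0, 1, 0, 1, 0)
  "10100" → prefix "1" already present; 4 new (0, 1, 0, 0)
  "110001" → prefix "11" already present; 4 new (0, 0, 0, 1)
  "1110100" → prefix "111" already present; 4 new (0, 1, 0, 0)
  "0000" → prefix "000" already present; 1 new (0)
  "1100001110" → prefix "11000" already present; 5 new (0, 1, 1, 1, 0)
  "1011110011" → prefix "101" already present; 7 new (1, 1, 1, 0, 0, 1, 1)
  "001110011" → prefix "00" already present; 7 new (1, 1, 1, 0, 0, 1, 1)
  "000" → prefix "000" already present; 0 new (none)
  "011011010" → prefix "01" already present; 7 new (1, 0, 1, 1, 0, 1, 0)
  "10" → prefix "10" already present; 0 new (none)
  "11" → prefix "11" already present; 0 new (none)
  "011" → prefix "011" already present; 0 new (none)
Total nodes = 3 + 2 + 9 + 4 + 4 + 4 + 1 + 5 + 7 + 7 + 0 + 7 + 0 + 0 + 0 = 53

53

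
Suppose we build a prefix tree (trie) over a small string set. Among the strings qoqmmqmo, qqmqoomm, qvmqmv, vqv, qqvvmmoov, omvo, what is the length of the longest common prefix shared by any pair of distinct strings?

2

Equivalently: take the maximum, over all pairs, of their longest common prefix length.
e.g. "qqmqoomm" and "qqvvmmoov" share the prefix "qq" of length 2; no pair shares a longer one.
Longest shared-prefix length: 2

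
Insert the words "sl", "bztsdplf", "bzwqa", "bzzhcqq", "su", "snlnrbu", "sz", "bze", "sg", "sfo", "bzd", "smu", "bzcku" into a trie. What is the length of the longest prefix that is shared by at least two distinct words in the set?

The deepest shared node is where two words last agree before diverging.
"bzcku" and "bzd" agree on "bz" (2 characters) before diverging; nothing deeper is shared.
Longest shared-prefix length: 2

2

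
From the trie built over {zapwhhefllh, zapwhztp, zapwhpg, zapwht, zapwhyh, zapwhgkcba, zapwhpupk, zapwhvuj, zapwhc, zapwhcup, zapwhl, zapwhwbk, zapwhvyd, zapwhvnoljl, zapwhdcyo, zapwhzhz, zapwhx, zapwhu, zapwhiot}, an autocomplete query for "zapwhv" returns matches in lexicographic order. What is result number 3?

Filter for "zapwhv…" and sort: "zapwhvnoljl", "zapwhvuj", "zapwhvyd"
The 3rd is zapwhvyd.

zapwhvyd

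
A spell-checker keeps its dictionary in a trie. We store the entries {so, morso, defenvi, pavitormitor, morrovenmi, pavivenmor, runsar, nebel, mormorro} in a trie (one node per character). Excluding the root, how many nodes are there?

Trace insertions, counting only characters that open a new branch:
  "so" → 2 new (s, o)
  "morso" → 5 new (m, o, r, s, o)
  "defenvi" → 7 new (d, e, f, e, n, v, i)
  "pavitormitor" → 12 new (p, a, v, i, t, o, r, m, i, t, o, r)
  "morrovenmi" → prefix "mor" already present; 7 new (r, o, v, e, n, m, i)
  "pavivenmor" → prefix "pavi" already present; 6 new (v, e, n, m, o, r)
  "runsar" → 6 new (r, u, n, s, a, r)
  "nebel" → 5 new (n, e, b, e, l)
  "mormorro" → prefix "mor" already present; 5 new (m, o, r, r, o)
Total nodes = 2 + 5 + 7 + 12 + 7 + 6 + 6 + 5 + 5 = 55

55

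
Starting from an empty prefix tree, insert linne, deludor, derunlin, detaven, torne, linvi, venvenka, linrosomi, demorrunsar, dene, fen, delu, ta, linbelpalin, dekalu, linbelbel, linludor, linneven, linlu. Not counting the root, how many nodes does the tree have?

Trace insertions, counting only characters that open a new branch:
  "linne" → 5 new (l, i, n, n, e)
  "deludor" → 7 new (d, e, l, u, d, o, r)
  "derunlin" → prefix "de" already present; 6 new (r, u, n, l, i, n)
  "detaven" → prefix "de" already present; 5 new (t, a, v, e, n)
  "torne" → 5 new (t, o, r, n, e)
  "linvi" → prefix "lin" already present; 2 new (v, i)
  "venvenka" → 8 new (v, e, n, v, e, n, k, a)
  "linrosomi" → prefix "lin" already present; 6 new (r, o, s, o, m, i)
  "demorrunsar" → prefix "de" already present; 9 new (m, o, r, r, u, n, s, a, r)
  "dene" → prefix "de" already present; 2 new (n, e)
  "fen" → 3 new (f, e, n)
  "delu" → prefix "delu" already present; 0 new (none)
  "ta" → prefix "t" already present; 1 new (a)
  "linbelpalin" → prefix "lin" already present; 8 new (b, e, l, p, a, l, i, n)
  "dekalu" → prefix "de" already present; 4 new (k, a, l, u)
  "linbelbel" → prefix "linbel" already present; 3 new (b, e, l)
  "linludor" → prefix "lin" already present; 5 new (l, u, d, o, r)
  "linneven" → prefix "linne" already present; 3 new (v, e, n)
  "linlu" → prefix "linlu" already present; 0 new (none)
Total nodes = 5 + 7 + 6 + 5 + 5 + 2 + 8 + 6 + 9 + 2 + 3 + 0 + 1 + 8 + 4 + 3 + 5 + 3 + 0 = 82

82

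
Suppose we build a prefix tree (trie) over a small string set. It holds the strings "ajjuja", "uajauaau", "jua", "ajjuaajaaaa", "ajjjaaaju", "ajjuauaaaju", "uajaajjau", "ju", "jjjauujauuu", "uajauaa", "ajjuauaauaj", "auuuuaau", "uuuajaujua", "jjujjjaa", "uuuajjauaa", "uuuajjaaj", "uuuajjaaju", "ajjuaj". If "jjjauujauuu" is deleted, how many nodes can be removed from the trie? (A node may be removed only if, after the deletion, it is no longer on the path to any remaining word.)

9

A node on "jjjauujauuu"'s path can go only if nothing else ends at it or branches off below it.
The suffix "jauujauuu" (9 nodes) is used only by "jjjauujauuu"; the node for "jj" still has the child "u", so pruning stops there.
Nodes removed: 9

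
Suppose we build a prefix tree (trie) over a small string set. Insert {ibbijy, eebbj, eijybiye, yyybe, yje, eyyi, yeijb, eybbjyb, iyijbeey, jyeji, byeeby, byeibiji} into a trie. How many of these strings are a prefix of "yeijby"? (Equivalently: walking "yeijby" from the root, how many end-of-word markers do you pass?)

1

Walk "yeijby" from the root; an end-of-word marker is hit whenever a stored word is a prefix of "yeijby".
Prefixes of the query that are stored words: "yeijb"
Count: 1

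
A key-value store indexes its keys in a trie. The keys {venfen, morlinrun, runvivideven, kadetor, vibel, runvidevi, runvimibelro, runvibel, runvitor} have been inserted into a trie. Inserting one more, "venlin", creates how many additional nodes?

"ven" is already a path in the trie; the remaining "lin" must be added.
So 6 − 3 = 3 new nodes.

3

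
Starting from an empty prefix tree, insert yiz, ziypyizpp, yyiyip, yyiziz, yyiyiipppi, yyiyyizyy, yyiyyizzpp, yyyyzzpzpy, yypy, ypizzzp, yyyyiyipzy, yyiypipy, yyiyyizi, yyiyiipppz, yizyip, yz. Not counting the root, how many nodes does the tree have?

Trace insertions, counting only characters that open a new branch:
  "yiz" → 3 new (y, i, z)
  "ziypyizpp" → 9 new (z, i, y, p, y, i, z, p, p)
  "yyiyip" → prefix "y" already present; 5 new (y, i, y, i, p)
  "yyiziz" → prefix "yyi" already present; 3 new (z, i, z)
  "yyiyiipppi" → prefix "yyiyi" already present; 5 new (i, p, p, p, i)
  "yyiyyizyy" → prefix "yyiy" already present; 5 new (y, i, z, y, y)
  "yyiyyizzpp" → prefix "yyiyyiz" already present; 3 new (z, p, p)
  "yyyyzzpzpy" → prefix "yy" already present; 8 new (y, y, z, z, p, z, p, y)
  "yypy" → prefix "yy" already present; 2 new (p, y)
  "ypizzzp" → prefix "y" already present; 6 new (p, i, z, z, z, p)
  "yyyyiyipzy" → prefix "yyyy" already present; 6 new (i, y, i, p, z, y)
  "yyiypipy" → prefix "yyiy" already present; 4 new (p, i, p, y)
  "yyiyyizi" → prefix "yyiyyiz" already present; 1 new (i)
  "yyiyiipppz" → prefix "yyiyiippp" already present; 1 new (z)
  "yizyip" → prefix "yiz" already present; 3 new (y, i, p)
  "yz" → prefix "y" already present; 1 new (z)
Total nodes = 3 + 9 + 5 + 3 + 5 + 5 + 3 + 8 + 2 + 6 + 6 + 4 + 1 + 1 + 3 + 1 = 65

65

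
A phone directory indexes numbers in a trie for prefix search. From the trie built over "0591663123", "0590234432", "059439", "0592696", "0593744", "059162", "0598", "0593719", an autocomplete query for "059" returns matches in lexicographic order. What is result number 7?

Words with prefix "059", in lexicographic order: "0590234432", "059162", "0591663123", "0592696", "0593719", "0593744", "059439", "0598"
Position 7: 059439

059439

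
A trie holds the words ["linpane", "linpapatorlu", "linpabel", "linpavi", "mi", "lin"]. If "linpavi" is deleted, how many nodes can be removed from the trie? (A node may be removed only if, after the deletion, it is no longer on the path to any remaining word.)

2

A node on "linpavi"'s path can go only if nothing else ends at it or branches off below it.
The suffix "vi" (2 nodes) is used only by "linpavi"; the node for "linpa" still has the child "n", so pruning stops there.
Nodes removed: 2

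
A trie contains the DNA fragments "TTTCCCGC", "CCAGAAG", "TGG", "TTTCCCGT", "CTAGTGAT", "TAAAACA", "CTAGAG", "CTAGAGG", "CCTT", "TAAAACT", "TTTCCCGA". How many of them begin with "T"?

6

Filter for entries beginning with "T":
Matches: "TAAAACA", "TAAAACT", "TGG", "TTTCCCGA", "TTTCCCGC", "TTTCCCGT"
Count: 6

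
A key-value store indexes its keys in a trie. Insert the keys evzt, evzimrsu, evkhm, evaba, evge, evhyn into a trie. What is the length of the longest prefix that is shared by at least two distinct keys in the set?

3

Look for the deepest trie node that still has at least two words in its subtree.
e.g. "evzimrsu" and "evzt" share the prefix "evz" of length 3; no pair shares a longer one.
Longest shared-prefix length: 3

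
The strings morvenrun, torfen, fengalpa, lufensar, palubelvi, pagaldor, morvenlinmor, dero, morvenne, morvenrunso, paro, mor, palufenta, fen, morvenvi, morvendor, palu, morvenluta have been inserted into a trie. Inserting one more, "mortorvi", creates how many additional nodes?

"mor" is already a path in the trie; the remaining "torvi" must be added.
So 8 − 3 = 5 new nodes.

5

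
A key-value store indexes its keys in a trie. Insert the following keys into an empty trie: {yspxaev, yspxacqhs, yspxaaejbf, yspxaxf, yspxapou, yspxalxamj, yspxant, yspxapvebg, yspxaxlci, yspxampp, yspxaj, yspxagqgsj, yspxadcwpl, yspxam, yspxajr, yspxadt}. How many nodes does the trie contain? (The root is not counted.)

51

Insert word by word; a character creates a node only if that edge doesn't already exist:
  "yspxaev" → 7 new (y, s, p, x, a, e, v)
  "yspxacqhs" → prefix "yspxa" already present; 4 new (c, q, h, s)
  "yspxaaejbf" → prefix "yspxa" already present; 5 new (a, e, j, b, f)
  "yspxaxf" → prefix "yspxa" already present; 2 new (x, f)
  "yspxapou" → prefix "yspxa" already present; 3 new (p, o, u)
  "yspxalxamj" → prefix "yspxa" already present; 5 new (l, x, a, m, j)
  "yspxant" → prefix "yspxa" already present; 2 new (n, t)
  "yspxapvebg" → prefix "yspxap" already present; 4 new (v, e, b, g)
  "yspxaxlci" → prefix "yspxax" already present; 3 new (l, c, i)
  "yspxampp" → prefix "yspxa" already present; 3 new (m, p, p)
  "yspxaj" → prefix "yspxa" already present; 1 new (j)
  "yspxagqgsj" → prefix "yspxa" already present; 5 new (g, q, g, s, j)
  "yspxadcwpl" → prefix "yspxa" already present; 5 new (d, c, w, p, l)
  "yspxam" → prefix "yspxam" already present; 0 new (none)
  "yspxajr" → prefix "yspxaj" already present; 1 new (r)
  "yspxadt" → prefix "yspxad" already present; 1 new (t)
Total nodes = 7 + 4 + 5 + 2 + 3 + 5 + 2 + 4 + 3 + 3 + 1 + 5 + 5 + 0 + 1 + 1 = 51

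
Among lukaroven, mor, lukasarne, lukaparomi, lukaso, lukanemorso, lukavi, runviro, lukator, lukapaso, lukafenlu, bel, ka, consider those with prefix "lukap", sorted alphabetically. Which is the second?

DFS of the "lukap" subtree visits, in order: "lukaparomi", "lukapaso"
Position 2: lukapaso

lukapaso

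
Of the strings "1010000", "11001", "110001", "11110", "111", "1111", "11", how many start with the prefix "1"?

Traverse to the node for "1", then collect every word in that subtree.
Matches: "1010000", "11", "110001", "11001", "111", "1111", "11110"
Count: 7

7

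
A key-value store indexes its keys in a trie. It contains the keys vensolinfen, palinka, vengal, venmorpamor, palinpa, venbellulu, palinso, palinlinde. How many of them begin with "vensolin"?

Filter for entries beginning with "vensolin":
Matches: "vensolinfen"
Count: 1

1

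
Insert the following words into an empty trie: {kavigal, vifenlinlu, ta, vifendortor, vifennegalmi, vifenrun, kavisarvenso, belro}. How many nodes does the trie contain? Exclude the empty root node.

Count nodes per top-level branch (shared prefixes stored once):
  'b'-branch (belro): 5 nodes
  'k'-branch (kavigal, kavisarvenso): 15 nodes
  't'-branch (ta): 2 nodes
  'v'-branch (vifendortor, vifenlinlu, vifennegalmi, vifenrun): 26 nodes
Sum: 48

48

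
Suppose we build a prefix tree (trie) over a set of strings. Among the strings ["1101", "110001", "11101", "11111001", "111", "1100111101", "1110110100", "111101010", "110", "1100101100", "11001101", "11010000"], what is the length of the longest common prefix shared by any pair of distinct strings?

Look for the deepest trie node that still has at least two words in its subtree.
"11001101" and "1100111101" agree on "110011" (6 characters) before diverging; nothing deeper is shared.
Longest shared-prefix length: 6

6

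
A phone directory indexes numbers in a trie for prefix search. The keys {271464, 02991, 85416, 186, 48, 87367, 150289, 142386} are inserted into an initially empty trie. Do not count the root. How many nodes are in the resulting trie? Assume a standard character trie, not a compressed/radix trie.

For each word, the new-node count is its length minus the longest prefix already in the trie:
  "271464" → 6 new (2, 7, 1, 4, 6, 4)
  "02991" → 5 new (0, 2, 9, 9, 1)
  "85416" → 5 new (8, 5, 4, 1, 6)
  "186" → 3 new (1, 8, 6)
  "48" → 2 new (4, 8)
  "87367" → prefix "8" already present; 4 new (7, 3, 6, 7)
  "150289" → prefix "1" already present; 5 new (5, 0, 2, 8, 9)
  "142386" → prefix "1" already present; 5 new (4, 2, 3, 8, 6)
Total nodes = 6 + 5 + 5 + 3 + 2 + 4 + 5 + 5 = 35

35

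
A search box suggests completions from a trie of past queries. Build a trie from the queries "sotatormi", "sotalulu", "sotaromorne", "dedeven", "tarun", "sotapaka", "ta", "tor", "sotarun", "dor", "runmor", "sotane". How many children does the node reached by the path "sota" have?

5

The children of the "sota" node are the distinct next characters among strings starting with "sota".
Characters that immediately follow "sota" among the stored strings: {l, n, p, r, t}.
That node has 5 child edges.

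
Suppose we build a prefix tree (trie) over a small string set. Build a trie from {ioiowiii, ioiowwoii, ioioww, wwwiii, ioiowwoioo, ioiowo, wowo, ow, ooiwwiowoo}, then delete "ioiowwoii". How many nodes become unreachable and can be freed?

Walk "ioiowwoii" from the leaf back toward the root, removing each node that no remaining word uses.
The suffix "i" (1 node) is used only by "ioiowwoii"; the node for "ioiowwoi" still has the child "o", so pruning stops there.
Nodes removed: 1

1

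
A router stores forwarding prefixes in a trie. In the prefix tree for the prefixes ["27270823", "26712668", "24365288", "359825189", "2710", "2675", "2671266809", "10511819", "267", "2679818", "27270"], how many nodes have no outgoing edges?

8

Leaves are exactly the stored words that no other stored word extends.
Those words: "10511819", "24365288", "2671266809", "2675", "2679818", "2710", "27270823", "359825189"
Leaf count: 8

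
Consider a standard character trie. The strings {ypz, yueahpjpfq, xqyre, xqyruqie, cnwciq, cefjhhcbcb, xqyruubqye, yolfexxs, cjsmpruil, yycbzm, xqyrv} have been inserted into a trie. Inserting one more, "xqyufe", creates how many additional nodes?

3

Walking "xqyufe" from the root, the first 3 characters ("xqy") follow existing edges; "u" is the first miss.
So 6 − 3 = 3 new nodes.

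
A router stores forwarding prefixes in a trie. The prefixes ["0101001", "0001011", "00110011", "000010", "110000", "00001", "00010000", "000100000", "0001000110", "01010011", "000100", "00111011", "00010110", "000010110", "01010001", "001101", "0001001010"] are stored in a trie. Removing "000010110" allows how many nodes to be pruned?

3

Walk "000010110" from the leaf back toward the root, removing each node that no remaining word uses.
The suffix "110" (3 nodes) is used only by "000010110"; "000010" is itself a stored word, so pruning stops there.
Nodes removed: 3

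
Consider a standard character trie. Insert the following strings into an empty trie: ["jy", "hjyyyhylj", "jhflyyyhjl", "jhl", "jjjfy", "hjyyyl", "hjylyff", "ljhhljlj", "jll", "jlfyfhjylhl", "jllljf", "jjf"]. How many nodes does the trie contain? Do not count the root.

Insert word by word; a character creates a node only if that edge doesn't already exist:
  "jy" → 2 new (j, y)
  "hjyyyhylj" → 9 new (h, j, y, y, y, h, y, l, j)
  "jhflyyyhjl" → prefix "j" already present; 9 new (h, f, l, y, y, y, h, j, l)
  "jhl" → prefix "jh" already present; 1 new (l)
  "jjjfy" → prefix "j" already present; 4 new (j, j, f, y)
  "hjyyyl" → prefix "hjyyy" already present; 1 new (l)
  "hjylyff" → prefix "hjy" already present; 4 new (l, y, f, f)
  "ljhhljlj" → 8 new (l, j, h, h, l, j, l, j)
  "jll" → prefix "j" already present; 2 new (l, l)
  "jlfyfhjylhl" → prefix "jl" already present; 9 new (f, y, f, h, j, y, l, h, l)
  "jllljf" → prefix "jll" already present; 3 new (l, j, f)
  "jjf" → prefix "jj" already present; 1 new (f)
Total nodes = 2 + 9 + 9 + 1 + 4 + 1 + 4 + 8 + 2 + 9 + 3 + 1 = 53

53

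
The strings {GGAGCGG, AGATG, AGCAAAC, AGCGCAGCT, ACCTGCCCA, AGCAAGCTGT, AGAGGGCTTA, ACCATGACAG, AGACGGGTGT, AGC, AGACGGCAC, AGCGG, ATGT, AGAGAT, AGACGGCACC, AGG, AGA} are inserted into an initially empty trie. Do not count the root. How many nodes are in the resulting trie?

68

Trace insertions, counting only characters that open a new branch:
  "GGAGCGG" → 7 new (G, G, A, G, C, G, G)
  "AGATG" → 5 new (A, G, A, T, G)
  "AGCAAAC" → prefix "AG" already present; 5 new (C, A, A, A, C)
  "AGCGCAGCT" → prefix "AGC" already present; 6 new (G, C, A, G, C, T)
  "ACCTGCCCA" → prefix "A" already present; 8 new (C, C, T, G, C, C, C, A)
  "AGCAAGCTGT" → prefix "AGCAA" already present; 5 new (G, C, T, G, T)
  "AGAGGGCTTA" → prefix "AGA" already present; 7 new (G, G, G, C, T, T, A)
  "ACCATGACAG" → prefix "ACC" already present; 7 new (A, T, G, A, C, A, G)
  "AGACGGGTGT" → prefix "AGA" already present; 7 new (C, G, G, G, T, G, T)
  "AGC" → prefix "AGC" already present; 0 new (none)
  "AGACGGCAC" → prefix "AGACGG" already present; 3 new (C, A, C)
  "AGCGG" → prefix "AGCG" already present; 1 new (G)
  "ATGT" → prefix "A" already present; 3 new (T, G, T)
  "AGAGAT" → prefix "AGAG" already present; 2 new (A, T)
  "AGACGGCACC" → prefix "AGACGGCAC" already present; 1 new (C)
  "AGG" → prefix "AG" already present; 1 new (G)
  "AGA" → prefix "AGA" already present; 0 new (none)
Total nodes = 7 + 5 + 5 + 6 + 8 + 5 + 7 + 7 + 7 + 0 + 3 + 1 + 3 + 2 + 1 + 1 + 0 = 68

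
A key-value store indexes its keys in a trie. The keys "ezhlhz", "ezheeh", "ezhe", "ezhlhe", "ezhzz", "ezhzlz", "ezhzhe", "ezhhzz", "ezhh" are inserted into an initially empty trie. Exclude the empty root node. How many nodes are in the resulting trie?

19

Trace insertions, counting only characters that open a new branch:
  "ezhlhz" → 6 new (e, z, h, l, h, z)
  "ezheeh" → prefix "ezh" already present; 3 new (e, e, h)
  "ezhe" → prefix "ezhe" already present; 0 new (none)
  "ezhlhe" → prefix "ezhlh" already present; 1 new (e)
  "ezhzz" → prefix "ezh" already present; 2 new (z, z)
  "ezhzlz" → prefix "ezhz" already present; 2 new (l, z)
  "ezhzhe" → prefix "ezhz" already present; 2 new (h, e)
  "ezhhzz" → prefix "ezh" already present; 3 new (h, z, z)
  "ezhh" → prefix "ezhh" already present; 0 new (none)
Total nodes = 6 + 3 + 0 + 1 + 2 + 2 + 2 + 3 + 0 = 19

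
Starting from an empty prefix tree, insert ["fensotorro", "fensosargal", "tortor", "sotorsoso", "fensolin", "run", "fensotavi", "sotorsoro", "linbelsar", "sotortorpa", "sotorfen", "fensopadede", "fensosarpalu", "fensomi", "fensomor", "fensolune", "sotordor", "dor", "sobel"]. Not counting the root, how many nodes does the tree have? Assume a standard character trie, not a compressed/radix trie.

85

For each word, the new-node count is its length minus the longest prefix already in the trie:
  "fensotorro" → 10 new (f, e, n, s, o, t, o, r, r, o)
  "fensosargal" → prefix "fenso" already present; 6 new (s, a, r, g, a, l)
  "tortor" → 6 new (t, o, r, t, o, r)
  "sotorsoso" → 9 new (s, o, t, o, r, s, o, s, o)
  "fensolin" → prefix "fenso" already present; 3 new (l, i, n)
  "run" → 3 new (r, u, n)
  "fensotavi" → prefix "fensot" already present; 3 new (a, v, i)
  "sotorsoro" → prefix "sotorso" already present; 2 new (r, o)
  "linbelsar" → 9 new (l, i, n, b, e, l, s, a, r)
  "sotortorpa" → prefix "sotor" already present; 5 new (t, o, r, p, a)
  "sotorfen" → prefix "sotor" already present; 3 new (f, e, n)
  "fensopadede" → prefix "fenso" already present; 6 new (p, a, d, e, d, e)
  "fensosarpalu" → prefix "fensosar" already present; 4 new (p, a, l, u)
  "fensomi" → prefix "fenso" already present; 2 new (m, i)
  "fensomor" → prefix "fensom" already present; 2 new (o, r)
  "fensolune" → prefix "fensol" already present; 3 new (u, n, e)
  "sotordor" → prefix "sotor" already present; 3 new (d, o, r)
  "dor" → 3 new (d, o, r)
  "sobel" → prefix "so" already present; 3 new (b, e, l)
Total nodes = 10 + 6 + 6 + 9 + 3 + 3 + 3 + 2 + 9 + 5 + 3 + 6 + 4 + 2 + 2 + 3 + 3 + 3 + 3 = 85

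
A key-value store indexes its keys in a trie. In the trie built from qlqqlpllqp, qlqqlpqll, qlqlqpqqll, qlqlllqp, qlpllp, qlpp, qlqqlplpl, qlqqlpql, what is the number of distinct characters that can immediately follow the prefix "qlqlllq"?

1

Walk "qlqlllq" from the root, arriving at one node.
Distinct next characters after "qlqlllq": p.
That node has 1 child edge.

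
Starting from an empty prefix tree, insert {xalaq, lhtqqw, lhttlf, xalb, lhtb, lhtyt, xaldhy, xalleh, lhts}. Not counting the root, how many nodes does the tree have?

25

Count nodes per top-level branch (shared prefixes stored once):
  'l'-branch (lhtb, lhtqqw, lhts, lhttlf, lhtyt): 13 nodes
  'x'-branch (xalaq, xalb, xaldhy, xalleh): 12 nodes
Sum: 25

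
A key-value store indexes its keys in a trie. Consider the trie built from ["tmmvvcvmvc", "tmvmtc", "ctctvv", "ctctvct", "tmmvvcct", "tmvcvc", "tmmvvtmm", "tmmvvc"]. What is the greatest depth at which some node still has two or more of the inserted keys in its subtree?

6

Look for the deepest trie node that still has at least two words in its subtree.
"tmmvvc" and "tmmvvcct" agree on "tmmvvc" (6 characters) before diverging; nothing deeper is shared.
Longest shared-prefix length: 6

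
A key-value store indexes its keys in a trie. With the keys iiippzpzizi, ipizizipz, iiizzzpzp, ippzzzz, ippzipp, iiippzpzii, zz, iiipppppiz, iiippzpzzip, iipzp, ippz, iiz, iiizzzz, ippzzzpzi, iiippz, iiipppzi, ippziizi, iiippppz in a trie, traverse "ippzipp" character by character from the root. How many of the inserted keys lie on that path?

2

Traverse "ippzipp" character by character; count nodes along the way that are marked as word ends.
Prefixes of the query that are stored words: "ippz", "ippzipp"
Count: 2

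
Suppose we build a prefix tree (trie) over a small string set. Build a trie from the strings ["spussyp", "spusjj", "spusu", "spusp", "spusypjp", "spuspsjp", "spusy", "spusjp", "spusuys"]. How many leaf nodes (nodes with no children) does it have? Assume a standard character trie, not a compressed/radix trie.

6

A leaf is a node with no children — equivalently, the end of a word that is not a proper prefix of any other stored word.
Those words: "spusjj", "spusjp", "spuspsjp", "spussyp", "spusuys", "spusypjp"
Leaf count: 6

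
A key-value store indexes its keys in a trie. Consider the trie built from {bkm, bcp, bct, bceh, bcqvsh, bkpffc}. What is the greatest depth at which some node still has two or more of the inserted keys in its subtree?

2

Equivalently: take the maximum, over all pairs, of their longest common prefix length.
"bceh" and "bcp" agree on "bc" (2 characters) before diverging; nothing deeper is shared.
Longest shared-prefix length: 2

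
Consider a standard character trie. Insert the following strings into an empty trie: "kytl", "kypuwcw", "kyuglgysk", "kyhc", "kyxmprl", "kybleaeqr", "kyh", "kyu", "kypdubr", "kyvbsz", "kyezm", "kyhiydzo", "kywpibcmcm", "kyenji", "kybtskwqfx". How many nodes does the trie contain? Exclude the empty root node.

64

For each word, the new-node count is its length minus the longest prefix already in the trie:
  "kytl" → 4 new (k, y, t, l)
  "kypuwcw" → prefix "ky" already present; 5 new (p, u, w, c, w)
  "kyuglgysk" → prefix "ky" already present; 7 new (u, g, l, g, y, s, k)
  "kyhc" → prefix "ky" already present; 2 new (h, c)
  "kyxmprl" → prefix "ky" already present; 5 new (x, m, p, r, l)
  "kybleaeqr" → prefix "ky" already present; 7 new (b, l, e, a, e, q, r)
  "kyh" → prefix "kyh" already present; 0 new (none)
  "kyu" → prefix "kyu" already present; 0 new (none)
  "kypdubr" → prefix "kyp" already present; 4 new (d, u, b, r)
  "kyvbsz" → prefix "ky" already present; 4 new (v, b, s, z)
  "kyezm" → prefix "ky" already present; 3 new (e, z, m)
  "kyhiydzo" → prefix "kyh" already present; 5 new (i, y, d, z, o)
  "kywpibcmcm" → prefix "ky" already present; 8 new (w, p, i, b, c, m, c, m)
  "kyenji" → prefix "kye" already present; 3 new (n, j, i)
  "kybtskwqfx" → prefix "kyb" already present; 7 new (t, s, k, w, q, f, x)
Total nodes = 4 + 5 + 7 + 2 + 5 + 7 + 0 + 0 + 4 + 4 + 3 + 5 + 8 + 3 + 7 = 64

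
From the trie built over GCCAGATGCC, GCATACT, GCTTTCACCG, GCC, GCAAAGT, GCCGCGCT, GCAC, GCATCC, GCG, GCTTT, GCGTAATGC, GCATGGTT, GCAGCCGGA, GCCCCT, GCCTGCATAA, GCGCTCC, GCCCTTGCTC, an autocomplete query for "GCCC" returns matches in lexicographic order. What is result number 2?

GCCCTTGCTC

Words with prefix "GCCC", in lexicographic order: "GCCCCT", "GCCCTTGCTC"
The 2nd is GCCCTTGCTC.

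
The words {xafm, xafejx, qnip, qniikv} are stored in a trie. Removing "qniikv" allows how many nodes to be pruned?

3

After clearing the end-marker at "qniikv", prune upward until reaching a node still needed by another word.
The suffix "ikv" (3 nodes) is used only by "qniikv"; the node for "qni" still has the child "p", so pruning stops there.
Nodes removed: 3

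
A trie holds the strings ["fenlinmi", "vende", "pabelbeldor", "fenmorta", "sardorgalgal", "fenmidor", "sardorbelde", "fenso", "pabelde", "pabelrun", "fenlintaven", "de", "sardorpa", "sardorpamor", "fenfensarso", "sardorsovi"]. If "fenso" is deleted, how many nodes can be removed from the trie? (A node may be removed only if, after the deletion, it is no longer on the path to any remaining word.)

2

A node on "fenso"'s path can go only if nothing else ends at it or branches off below it.
The suffix "so" (2 nodes) is used only by "fenso"; the node for "fen" still has the child "l", so pruning stops there.
Nodes removed: 2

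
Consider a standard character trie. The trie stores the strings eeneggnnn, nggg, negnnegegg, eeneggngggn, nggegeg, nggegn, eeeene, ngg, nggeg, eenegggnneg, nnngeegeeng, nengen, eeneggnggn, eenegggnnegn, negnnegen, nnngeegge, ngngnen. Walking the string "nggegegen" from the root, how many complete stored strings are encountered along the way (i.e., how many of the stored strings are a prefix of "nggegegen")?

3

Walk "nggegegen" from the root; an end-of-word marker is hit whenever a stored word is a prefix of "nggegegen".
Prefixes of the query that are stored words: "ngg", "nggeg", "nggegeg"
Count: 3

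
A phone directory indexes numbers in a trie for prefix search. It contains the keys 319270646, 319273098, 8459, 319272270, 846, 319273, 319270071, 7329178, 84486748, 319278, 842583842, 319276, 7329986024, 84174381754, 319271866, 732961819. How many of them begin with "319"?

Traverse to the node for "319", then collect every word in that subtree.
Matches: "319270071", "319270646", "319271866", "319272270", "319273", "319273098", "319276", "319278"
Count: 8

8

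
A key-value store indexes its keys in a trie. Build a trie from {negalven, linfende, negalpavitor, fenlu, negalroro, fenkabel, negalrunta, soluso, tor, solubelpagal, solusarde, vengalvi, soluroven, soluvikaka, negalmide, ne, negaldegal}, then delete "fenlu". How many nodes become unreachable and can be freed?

After clearing the end-marker at "fenlu", prune upward until reaching a node still needed by another word.
The suffix "lu" (2 nodes) is used only by "fenlu"; the node for "fen" still has the child "k", so pruning stops there.
Nodes removed: 2

2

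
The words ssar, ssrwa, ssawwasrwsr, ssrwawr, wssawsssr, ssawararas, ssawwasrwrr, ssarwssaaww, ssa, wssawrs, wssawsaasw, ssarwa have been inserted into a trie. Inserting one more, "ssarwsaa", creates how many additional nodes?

2

The longest prefix of "ssarwsaa" already in the trie is "ssarws" (length 6).
Each of the 2 remaining characters creates one node.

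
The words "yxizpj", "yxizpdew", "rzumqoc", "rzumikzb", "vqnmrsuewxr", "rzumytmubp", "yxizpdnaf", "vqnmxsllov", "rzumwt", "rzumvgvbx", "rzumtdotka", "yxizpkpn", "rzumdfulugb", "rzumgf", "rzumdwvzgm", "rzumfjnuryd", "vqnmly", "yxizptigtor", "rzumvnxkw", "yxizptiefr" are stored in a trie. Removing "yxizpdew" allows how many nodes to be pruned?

2

Walk "yxizpdew" from the leaf back toward the root, removing each node that no remaining word uses.
The suffix "ew" (2 nodes) is used only by "yxizpdew"; the node for "yxizpd" still has the child "n", so pruning stops there.
Nodes removed: 2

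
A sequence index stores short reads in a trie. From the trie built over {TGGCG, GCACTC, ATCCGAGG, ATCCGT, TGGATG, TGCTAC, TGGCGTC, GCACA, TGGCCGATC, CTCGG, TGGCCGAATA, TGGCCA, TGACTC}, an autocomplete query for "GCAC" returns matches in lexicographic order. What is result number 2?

GCACTC

DFS of the "GCAC" subtree visits, in order: "GCACA", "GCACTC"
The 2nd is GCACTC.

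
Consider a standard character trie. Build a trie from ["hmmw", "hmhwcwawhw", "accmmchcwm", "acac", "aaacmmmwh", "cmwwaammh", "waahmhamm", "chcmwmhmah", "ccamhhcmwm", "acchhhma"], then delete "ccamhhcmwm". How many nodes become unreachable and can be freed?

9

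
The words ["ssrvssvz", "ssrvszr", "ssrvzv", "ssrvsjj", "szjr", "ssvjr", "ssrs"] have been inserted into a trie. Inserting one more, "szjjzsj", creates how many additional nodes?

Walking "szjjzsj" from the root, the first 3 characters ("szj") follow existing edges; "j" is the first miss.
New nodes needed: |"szjjzsj"| − 3 = 7 − 3 = 4.

4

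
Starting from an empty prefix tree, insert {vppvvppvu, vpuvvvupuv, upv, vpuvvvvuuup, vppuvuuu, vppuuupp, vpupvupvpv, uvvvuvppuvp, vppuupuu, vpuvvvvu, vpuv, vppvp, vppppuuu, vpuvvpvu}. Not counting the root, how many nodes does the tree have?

For each word, the new-node count is its length minus the longest prefix already in the trie:
  "vppvvppvu" → 9 new (v, p, p, v, v, p, p, v, u)
  "vpuvvvupuv" → prefix "vp" already present; 8 new (u, v, v, v, u, p, u, v)
  "upv" → 3 new (u, p, v)
  "vpuvvvvuuup" → prefix "vpuvvv" already present; 5 new (v, u, u, u, p)
  "vppuvuuu" → prefix "vpp" already present; 5 new (u, v, u, u, u)
  "vppuuupp" → prefix "vppu" already present; 4 new (u, u, p, p)
  "vpupvupvpv" → prefix "vpu" already present; 7 new (p, v, u, p, v, p, v)
  "uvvvuvppuvp" → prefix "u" already present; 10 new (v, v, v, u, v, p, p, u, v, p)
  "vppuupuu" → prefix "vppuu" already present; 3 new (p, u, u)
  "vpuvvvvu" → prefix "vpuvvvvu" already present; 0 new (none)
  "vpuv" → prefix "vpuv" already present; 0 new (none)
  "vppvp" → prefix "vppv" already present; 1 new (p)
  "vppppuuu" → prefix "vpp" already present; 5 new (p, p, u, u, u)
  "vpuvvpvu" → prefix "vpuvv" already present; 3 new (p, v, u)
Total nodes = 9 + 8 + 3 + 5 + 5 + 4 + 7 + 10 + 3 + 0 + 0 + 1 + 5 + 3 = 63

63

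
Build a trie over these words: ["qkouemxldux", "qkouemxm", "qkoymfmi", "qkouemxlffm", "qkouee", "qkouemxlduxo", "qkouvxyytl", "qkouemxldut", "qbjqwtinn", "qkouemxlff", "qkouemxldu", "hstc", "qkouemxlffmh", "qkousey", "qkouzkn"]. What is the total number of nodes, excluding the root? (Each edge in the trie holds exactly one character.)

48

Count nodes per top-level branch (shared prefixes stored once):
  'h'-branch (hstc): 4 nodes
  'q'-branch (qbjqwtinn, qkouee, qkouemxldu, qkouemxldut, qkouemxldux, qkouemxlduxo, qkouemxlff, qkouemxlffm, qkouemxlffmh, qkouemxm, qkousey, qkouvxyytl, qkouzkn, qkoymfmi): 44 nodes
Sum: 48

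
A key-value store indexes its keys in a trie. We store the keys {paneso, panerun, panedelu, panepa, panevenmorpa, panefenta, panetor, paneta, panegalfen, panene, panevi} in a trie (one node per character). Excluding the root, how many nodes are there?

For each word, the new-node count is its length minus the longest prefix already in the trie:
  "paneso" → 6 new (p, a, n, e, s, o)
  "panerun" → prefix "pane" already present; 3 new (r, u, n)
  "panedelu" → prefix "pane" already present; 4 new (d, e, l, u)
  "panepa" → prefix "pane" already present; 2 new (p, a)
  "panevenmorpa" → prefix "pane" already present; 8 new (v, e, n, m, o, r, p, a)
  "panefenta" → prefix "pane" already present; 5 new (f, e, n, t, a)
  "panetor" → prefix "pane" already present; 3 new (t, o, r)
  "paneta" → prefix "panet" already present; 1 new (a)
  "panegalfen" → prefix "pane" already present; 6 new (g, a, l, f, e, n)
  "panene" → prefix "pane" already present; 2 new (n, e)
  "panevi" → prefix "panev" already present; 1 new (i)
Total nodes = 6 + 3 + 4 + 2 + 8 + 5 + 3 + 1 + 6 + 2 + 1 = 41

41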